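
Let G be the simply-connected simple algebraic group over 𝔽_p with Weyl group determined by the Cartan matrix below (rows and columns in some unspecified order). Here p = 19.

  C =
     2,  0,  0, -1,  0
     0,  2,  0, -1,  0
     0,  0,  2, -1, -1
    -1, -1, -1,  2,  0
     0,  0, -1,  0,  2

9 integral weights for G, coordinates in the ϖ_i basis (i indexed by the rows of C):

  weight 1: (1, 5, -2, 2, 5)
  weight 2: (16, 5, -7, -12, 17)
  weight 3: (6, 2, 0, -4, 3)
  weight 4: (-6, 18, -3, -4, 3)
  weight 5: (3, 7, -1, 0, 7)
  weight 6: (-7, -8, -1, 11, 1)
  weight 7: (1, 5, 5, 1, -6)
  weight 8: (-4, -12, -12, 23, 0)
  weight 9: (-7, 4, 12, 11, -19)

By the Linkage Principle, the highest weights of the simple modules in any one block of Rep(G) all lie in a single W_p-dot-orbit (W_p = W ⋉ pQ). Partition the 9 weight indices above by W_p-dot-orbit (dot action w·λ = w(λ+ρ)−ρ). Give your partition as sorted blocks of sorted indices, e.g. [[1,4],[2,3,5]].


D_5 Cartan matrix, 5 simple roots permuted; ρ=(1,1,1,1,1).

Alcove-folded reps (p=19, 9 weights, presented ϖ-order):

  [1] (2, 6, 1, 2, 5)
  [2] (5, 6, 1, 0, 1)
  [3] (4, 0, 2, 1, 2)
  [4] (2, 6, 1, 2, 5)
  [5] (2, 6, 1, 2, 5)
  [6] (5, 6, 1, 0, 1)
  [7] (2, 6, 1, 2, 5)
  [8] (2, 6, 1, 2, 5)
  [9] (5, 6, 1, 0, 1)

3 distinct reps among the 9 weights ⇒ 3 W_19-linkage classes:

[[1, 4, 5, 7, 8], [2, 6, 9], [3]]


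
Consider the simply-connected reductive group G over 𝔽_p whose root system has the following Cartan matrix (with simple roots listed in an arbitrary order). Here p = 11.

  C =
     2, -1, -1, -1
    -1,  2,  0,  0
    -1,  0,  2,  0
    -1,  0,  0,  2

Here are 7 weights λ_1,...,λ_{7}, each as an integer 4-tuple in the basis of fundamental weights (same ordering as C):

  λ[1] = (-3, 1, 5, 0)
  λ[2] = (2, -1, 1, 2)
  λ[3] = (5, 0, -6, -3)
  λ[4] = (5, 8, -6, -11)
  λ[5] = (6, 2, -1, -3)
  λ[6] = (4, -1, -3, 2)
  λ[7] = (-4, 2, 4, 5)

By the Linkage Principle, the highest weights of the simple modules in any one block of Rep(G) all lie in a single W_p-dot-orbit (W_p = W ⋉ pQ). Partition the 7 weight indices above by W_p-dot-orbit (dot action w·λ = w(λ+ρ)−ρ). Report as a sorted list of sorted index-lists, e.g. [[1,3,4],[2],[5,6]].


Cartan matrix: type D_4 (|W|=192); un-permuting the 4 rows.

W_11-reps of the 7 weights in Ā_11 (same 4-coord order as C):

  λ_1 → (1, 0, 4, 1);  λ_2 → (3, 0, 2, 3);  λ_3 → (1, 0, 4, 1);  λ_4 → (1, 0, 4, 1);  λ_5 → (1, 3, 0, 2);  λ_6 → (3, 0, 2, 3);  λ_7 → (3, 0, 2, 3)

Linkage partition of the 7 weights (3 classes, p=11):

[[1, 3, 4], [2, 6, 7], [5]]


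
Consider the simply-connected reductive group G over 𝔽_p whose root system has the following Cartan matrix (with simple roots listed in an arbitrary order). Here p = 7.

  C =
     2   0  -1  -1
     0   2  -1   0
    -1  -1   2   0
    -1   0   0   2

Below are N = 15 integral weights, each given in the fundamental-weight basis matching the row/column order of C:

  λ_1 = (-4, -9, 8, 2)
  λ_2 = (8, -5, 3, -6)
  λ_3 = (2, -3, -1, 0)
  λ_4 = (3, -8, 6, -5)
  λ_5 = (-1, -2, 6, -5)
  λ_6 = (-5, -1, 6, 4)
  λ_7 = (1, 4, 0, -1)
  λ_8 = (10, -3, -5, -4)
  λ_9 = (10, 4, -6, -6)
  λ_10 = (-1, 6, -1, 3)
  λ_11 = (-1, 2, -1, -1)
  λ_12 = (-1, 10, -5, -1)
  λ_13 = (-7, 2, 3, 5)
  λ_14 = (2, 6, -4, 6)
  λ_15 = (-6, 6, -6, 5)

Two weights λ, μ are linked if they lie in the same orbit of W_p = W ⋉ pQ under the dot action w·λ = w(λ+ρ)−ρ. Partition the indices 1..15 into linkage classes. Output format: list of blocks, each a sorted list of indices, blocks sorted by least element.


Type A_4, rank 4, |W|=120; reorder rows/cols to standard.

Ā_7 reps of the 15 weights (A_4, coords as presented):

  [1] (1, 4, 1, 1);  [2] (1, 0, 2, 1);  [3] (1, 0, 2, 1);  [4] (0, 3, 0, 0);  [5] (4, 1, 2, 0);  [6] (4, 1, 2, 0);  [7] (1, 4, 1, 1);  [8] (1, 0, 2, 1);  [9] (1, 4, 1, 1);  [10] (0, 3, 0, 0);  [11] (0, 3, 0, 0);  [12] (0, 3, 0, 0);  [13] (4, 1, 2, 0);  [14] (0, 3, 0, 0);  [15] (1, 0, 2, 1)

Partition of {1..15} into 4 W_7-dot-orbits:

[[1, 7, 9], [2, 3, 8, 15], [4, 10, 11, 12, 14], [5, 6, 13]]


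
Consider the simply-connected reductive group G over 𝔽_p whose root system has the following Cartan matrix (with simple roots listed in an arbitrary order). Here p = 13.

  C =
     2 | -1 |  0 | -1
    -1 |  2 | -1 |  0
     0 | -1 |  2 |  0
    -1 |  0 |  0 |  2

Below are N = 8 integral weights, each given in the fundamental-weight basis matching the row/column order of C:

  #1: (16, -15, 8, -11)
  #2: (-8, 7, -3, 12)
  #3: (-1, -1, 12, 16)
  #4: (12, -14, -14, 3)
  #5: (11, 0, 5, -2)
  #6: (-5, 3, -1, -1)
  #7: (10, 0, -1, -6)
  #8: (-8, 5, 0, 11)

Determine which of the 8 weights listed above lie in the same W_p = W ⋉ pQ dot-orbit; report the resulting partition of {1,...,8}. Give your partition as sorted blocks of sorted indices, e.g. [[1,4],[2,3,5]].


Dynkin diagram of C (from the 6 off-diagonal −1 entries): A_4.

Ā_13 reps of the 8 weights (A_4, coords as presented):

  λ_1+ρ ↦ (6, 2, 1, 1) · λ_2+ρ ↦ (6, 1, 0, 5) · λ_3+ρ ↦ (0, 0, 0, 4) · λ_4+ρ ↦ (0, 0, 0, 4) · λ_5+ρ ↦ (6, 1, 0, 5) · λ_6+ρ ↦ (0, 0, 0, 4) · λ_7+ρ ↦ (6, 1, 0, 5) · λ_8+ρ ↦ (6, 1, 0, 5)

Grouping the 8 weights by Ā_13-representative: 3 linkage classes.

[[1], [2, 5, 7, 8], [3, 4, 6]]


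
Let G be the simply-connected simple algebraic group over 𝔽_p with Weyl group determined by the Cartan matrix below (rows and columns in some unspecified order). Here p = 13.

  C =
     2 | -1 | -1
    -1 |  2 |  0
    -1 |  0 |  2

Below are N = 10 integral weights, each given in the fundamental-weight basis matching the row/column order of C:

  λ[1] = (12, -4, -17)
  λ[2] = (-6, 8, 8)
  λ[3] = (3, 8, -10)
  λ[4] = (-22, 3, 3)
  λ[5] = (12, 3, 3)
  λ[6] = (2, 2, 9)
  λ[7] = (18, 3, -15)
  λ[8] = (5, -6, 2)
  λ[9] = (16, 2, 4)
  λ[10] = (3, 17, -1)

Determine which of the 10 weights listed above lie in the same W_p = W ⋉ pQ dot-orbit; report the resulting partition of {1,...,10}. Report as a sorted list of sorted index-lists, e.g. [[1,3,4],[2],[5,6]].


Cartan matrix: type A_3 (|W|=24); un-permuting the 3 rows.

Ā_13 reps of the 10 weights (A_3, coords as presented):

  λ_1 → (3, 0, 7);  λ_2 → (5, 4, 4);  λ_3 → (5, 4, 4);  λ_4 → (5, 4, 4);  λ_5 → (5, 4, 4);  λ_6 → (3, 0, 7);  λ_7 → (1, 5, 3);  λ_8 → (1, 5, 3);  λ_9 → (1, 5, 3);  λ_10 → (5, 4, 4)

The 10 indices split into 3 linkage classes (same alcove rep ⇔ same W_13-dot-orbit):

[[1, 6], [2, 3, 4, 5, 10], [7, 8, 9]]


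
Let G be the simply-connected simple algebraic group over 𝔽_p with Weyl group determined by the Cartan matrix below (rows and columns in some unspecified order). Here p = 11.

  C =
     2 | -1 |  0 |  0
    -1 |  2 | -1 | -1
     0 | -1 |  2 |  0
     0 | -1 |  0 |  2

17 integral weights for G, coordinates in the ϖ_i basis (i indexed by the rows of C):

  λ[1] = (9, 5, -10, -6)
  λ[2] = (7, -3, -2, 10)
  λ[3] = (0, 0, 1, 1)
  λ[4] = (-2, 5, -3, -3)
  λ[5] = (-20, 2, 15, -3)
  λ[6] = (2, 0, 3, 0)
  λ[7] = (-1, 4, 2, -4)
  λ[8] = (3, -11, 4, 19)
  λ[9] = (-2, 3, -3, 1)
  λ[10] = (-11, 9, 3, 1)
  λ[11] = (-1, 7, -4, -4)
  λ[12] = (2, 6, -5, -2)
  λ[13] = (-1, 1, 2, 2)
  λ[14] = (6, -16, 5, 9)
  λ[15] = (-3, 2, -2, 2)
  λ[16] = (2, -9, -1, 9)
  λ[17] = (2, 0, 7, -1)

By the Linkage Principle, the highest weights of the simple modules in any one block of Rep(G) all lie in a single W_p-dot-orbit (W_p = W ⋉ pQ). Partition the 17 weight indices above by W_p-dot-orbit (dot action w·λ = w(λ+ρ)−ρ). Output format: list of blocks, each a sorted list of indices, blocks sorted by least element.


Cartan matrix: type D_4 (|W|=192); un-permuting the 4 rows.

λ_j+ρ reflected into Ā_11 (⟨·,θ^∨⟩≤11); 4-tuples as given:

  [1] (2, 0, 1, 3);  [2] (0, 2, 3, 3);  [3] (1, 1, 2, 2);  [4] (1, 1, 2, 2);  [5] (2, 0, 1, 3);  [6] (3, 1, 4, 1);  [7] (0, 2, 3, 3);  [8] (3, 1, 4, 1);  [9] (1, 1, 2, 2);  [10] (5, 1, 1, 3);  [11] (0, 2, 3, 3);  [12] (3, 1, 4, 1);  [13] (0, 2, 3, 3);  [14] (1, 1, 2, 2);  [15] (2, 0, 1, 3);  [16] (0, 2, 3, 3);  [17] (2, 0, 7, 1)

Linkage partition of the 17 weights (6 classes, p=11):

[[1, 5, 15], [2, 7, 11, 13, 16], [3, 4, 9, 14], [6, 8, 12], [10], [17]]


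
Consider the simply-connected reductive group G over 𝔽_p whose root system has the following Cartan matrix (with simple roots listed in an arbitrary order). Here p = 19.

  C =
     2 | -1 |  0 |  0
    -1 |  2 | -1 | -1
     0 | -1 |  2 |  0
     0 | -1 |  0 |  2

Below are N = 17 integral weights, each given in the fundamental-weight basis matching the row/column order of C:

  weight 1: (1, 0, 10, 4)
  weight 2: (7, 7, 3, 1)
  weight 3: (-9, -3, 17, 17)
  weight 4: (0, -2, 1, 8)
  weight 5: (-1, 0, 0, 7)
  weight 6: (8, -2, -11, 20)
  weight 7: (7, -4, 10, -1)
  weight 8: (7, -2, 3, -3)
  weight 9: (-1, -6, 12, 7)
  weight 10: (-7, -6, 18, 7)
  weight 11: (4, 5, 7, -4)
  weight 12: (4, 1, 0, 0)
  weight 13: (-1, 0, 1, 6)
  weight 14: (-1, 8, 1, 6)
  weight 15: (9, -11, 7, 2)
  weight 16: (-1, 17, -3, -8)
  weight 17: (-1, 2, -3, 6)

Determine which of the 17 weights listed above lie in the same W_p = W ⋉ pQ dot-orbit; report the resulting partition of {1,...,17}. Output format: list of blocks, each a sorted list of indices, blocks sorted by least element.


Cartan matrix: type D_4 (|W|=192); un-permuting the 4 rows.

λ_j+ρ reflected into Ā_19 (⟨·,θ^∨⟩≤19); 4-tuples as given:

  λ_1 → (2, 0, 11, 5)
  λ_2 → (5, 2, 1, 1)
  λ_3 → (5, 2, 1, 1)
  λ_4 → (0, 1, 1, 8)
  λ_5 → (0, 1, 1, 8)
  λ_6 → (0, 1, 1, 8)
  λ_7 → (5, 0, 8, 3)
  λ_8 → (5, 2, 1, 1)
  λ_9 → (5, 0, 8, 3)
  λ_10 → (5, 0, 8, 3)
  λ_11 → (5, 0, 8, 3)
  λ_12 → (5, 2, 1, 1)
  λ_13 → (0, 1, 2, 7)
  λ_14 → (0, 1, 2, 7)
  λ_15 → (0, 1, 2, 7)
  λ_16 → (0, 1, 2, 7)
  λ_17 → (0, 1, 2, 7)

Grouping the 17 weights by Ā_19-representative: 5 linkage classes.

[[1], [2, 3, 8, 12], [4, 5, 6], [7, 9, 10, 11], [13, 14, 15, 16, 17]]


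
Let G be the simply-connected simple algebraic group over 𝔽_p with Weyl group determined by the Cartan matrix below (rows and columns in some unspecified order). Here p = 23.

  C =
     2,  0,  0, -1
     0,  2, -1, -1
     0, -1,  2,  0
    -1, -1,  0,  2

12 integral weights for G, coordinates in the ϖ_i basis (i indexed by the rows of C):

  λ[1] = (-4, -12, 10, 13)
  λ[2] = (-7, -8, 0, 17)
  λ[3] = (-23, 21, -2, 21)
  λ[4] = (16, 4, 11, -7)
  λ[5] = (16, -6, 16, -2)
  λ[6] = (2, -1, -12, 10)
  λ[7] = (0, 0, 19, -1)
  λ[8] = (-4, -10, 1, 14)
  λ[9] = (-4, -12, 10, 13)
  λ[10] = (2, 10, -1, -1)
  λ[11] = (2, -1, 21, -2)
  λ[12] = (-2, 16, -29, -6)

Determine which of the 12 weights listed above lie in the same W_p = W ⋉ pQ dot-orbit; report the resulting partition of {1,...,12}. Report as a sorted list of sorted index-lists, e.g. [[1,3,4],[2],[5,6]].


Cartan matrix: type A_4 (|W|=120); un-permuting the 4 rows.

Folding the 12 weights λ_j+ρ into Ā_23 (reps in the given 4-coord order):

  λ_1 → (3, 11, 0, 0);  λ_2 → (6, 1, 6, 5);  λ_3 → (1, 1, 20, 0);  λ_4 → (6, 1, 6, 5);  λ_5 → (6, 1, 6, 5);  λ_6 → (3, 11, 0, 0);  λ_7 → (1, 1, 20, 0);  λ_8 → (3, 2, 7, 3);  λ_9 → (3, 11, 0, 0);  λ_10 → (3, 11, 0, 0);  λ_11 → (1, 1, 20, 0);  λ_12 → (6, 1, 6, 5)

Grouping the 12 weights by Ā_23-representative: 4 linkage classes.

[[1, 6, 9, 10], [2, 4, 5, 12], [3, 7, 11], [8]]


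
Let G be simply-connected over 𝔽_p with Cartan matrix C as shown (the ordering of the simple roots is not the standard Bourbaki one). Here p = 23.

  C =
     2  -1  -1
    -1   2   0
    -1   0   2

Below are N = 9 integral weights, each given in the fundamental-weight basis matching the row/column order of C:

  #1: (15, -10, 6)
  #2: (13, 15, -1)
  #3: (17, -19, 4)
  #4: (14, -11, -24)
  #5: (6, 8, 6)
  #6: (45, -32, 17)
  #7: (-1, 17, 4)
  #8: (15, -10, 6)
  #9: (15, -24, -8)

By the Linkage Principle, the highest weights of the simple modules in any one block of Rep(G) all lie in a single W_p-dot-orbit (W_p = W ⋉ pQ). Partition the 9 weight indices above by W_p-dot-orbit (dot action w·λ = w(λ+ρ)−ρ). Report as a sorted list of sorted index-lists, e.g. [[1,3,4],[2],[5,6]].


A_3 Cartan matrix, 3 simple roots permuted; ρ=(1,1,1).

Ā_23 reps of the 9 weights (A_3, coords as presented):

  λ_1+ρ ↦ (7, 9, 7)
  λ_2+ρ ↦ (7, 9, 7)
  λ_3+ρ ↦ (0, 18, 5)
  λ_4+ρ ↦ (10, 8, 5)
  λ_5+ρ ↦ (7, 9, 7)
  λ_6+ρ ↦ (10, 8, 5)
  λ_7+ρ ↦ (0, 18, 5)
  λ_8+ρ ↦ (7, 9, 7)
  λ_9+ρ ↦ (7, 9, 7)

Linkage partition of the 9 weights (3 classes, p=23):

[[1, 2, 5, 8, 9], [3, 7], [4, 6]]


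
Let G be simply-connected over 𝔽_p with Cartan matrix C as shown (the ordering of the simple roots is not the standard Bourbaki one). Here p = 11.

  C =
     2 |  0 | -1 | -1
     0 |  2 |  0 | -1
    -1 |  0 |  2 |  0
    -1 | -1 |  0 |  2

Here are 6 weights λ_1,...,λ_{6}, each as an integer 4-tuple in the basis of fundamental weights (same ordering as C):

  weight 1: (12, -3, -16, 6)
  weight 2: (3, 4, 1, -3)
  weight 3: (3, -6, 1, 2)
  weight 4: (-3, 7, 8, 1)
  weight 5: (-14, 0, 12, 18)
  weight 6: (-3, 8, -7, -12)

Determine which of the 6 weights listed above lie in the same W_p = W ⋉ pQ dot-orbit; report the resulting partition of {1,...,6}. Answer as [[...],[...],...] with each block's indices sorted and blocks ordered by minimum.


Dynkin diagram of C (from the 6 off-diagonal −1 entries): A_4.

Each λ_j+ρ reduced to Ā_11; 4-tuples below use C's row order:

  [1] (2, 3, 2, 2)
  [2] (2, 3, 2, 2)
  [3] (2, 3, 2, 2)
  [4] (2, 2, 1, 0)
  [5] (2, 2, 1, 0)
  [6] (2, 2, 1, 0)

2 distinct reps among the 6 weights ⇒ 2 W_11-linkage classes:

[[1, 2, 3], [4, 5, 6]]


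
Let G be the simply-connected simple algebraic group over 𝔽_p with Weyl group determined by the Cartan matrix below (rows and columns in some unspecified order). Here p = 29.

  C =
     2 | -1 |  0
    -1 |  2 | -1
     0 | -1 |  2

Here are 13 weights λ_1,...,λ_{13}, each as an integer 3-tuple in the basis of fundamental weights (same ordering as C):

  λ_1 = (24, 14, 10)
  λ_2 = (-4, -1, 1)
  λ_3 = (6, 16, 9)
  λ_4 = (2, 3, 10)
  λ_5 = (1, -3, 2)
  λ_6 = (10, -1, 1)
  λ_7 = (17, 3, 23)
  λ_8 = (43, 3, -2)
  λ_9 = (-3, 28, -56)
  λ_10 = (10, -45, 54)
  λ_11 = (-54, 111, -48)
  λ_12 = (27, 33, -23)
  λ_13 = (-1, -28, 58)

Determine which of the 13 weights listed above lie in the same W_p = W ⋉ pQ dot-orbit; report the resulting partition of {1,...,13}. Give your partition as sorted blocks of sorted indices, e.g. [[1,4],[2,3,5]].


Root system A_3: the 3×3 matrix C matches after relabeling.

Ā_29 reps of the 13 weights (A_3, coords as presented):

  1: (3, 4, 11)
  2: (0, 2, 1)
  3: (2, 17, 5)
  4: (3, 4, 11)
  5: (0, 2, 1)
  6: (11, 0, 2)
  7: (1, 4, 7)
  8: (10, 15, 3)
  9: (0, 2, 1)
  10: (3, 4, 11)
  11: (1, 4, 7)
  12: (1, 4, 7)
  13: (0, 2, 1)

Partition of {1..13} into 6 W_29-dot-orbits:

[[1, 4, 10], [2, 5, 9, 13], [3], [6], [7, 11, 12], [8]]


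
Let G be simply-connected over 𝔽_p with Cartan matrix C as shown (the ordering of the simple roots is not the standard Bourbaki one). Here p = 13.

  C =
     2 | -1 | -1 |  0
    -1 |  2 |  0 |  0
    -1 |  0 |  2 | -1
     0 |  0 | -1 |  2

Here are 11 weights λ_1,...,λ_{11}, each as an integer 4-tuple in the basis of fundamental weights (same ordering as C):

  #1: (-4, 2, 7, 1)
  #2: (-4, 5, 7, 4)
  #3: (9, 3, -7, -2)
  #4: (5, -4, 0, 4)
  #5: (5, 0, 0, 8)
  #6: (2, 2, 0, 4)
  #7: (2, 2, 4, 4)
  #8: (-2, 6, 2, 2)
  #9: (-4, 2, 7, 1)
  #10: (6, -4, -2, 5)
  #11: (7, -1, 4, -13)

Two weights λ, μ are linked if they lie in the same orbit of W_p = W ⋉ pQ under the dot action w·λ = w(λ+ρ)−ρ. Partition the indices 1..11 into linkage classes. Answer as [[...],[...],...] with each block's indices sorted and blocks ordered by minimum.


Cartan matrix: type A_4 (|W|=120); un-permuting the 4 rows.

Each λ_j+ρ reduced to Ā_13; 4-tuples below use C's row order:

  λ_1 → (3, 0, 5, 2);  λ_2 → (3, 0, 5, 2);  λ_3 → (3, 3, 1, 5);  λ_4 → (3, 3, 1, 5);  λ_5 → (3, 3, 1, 5);  λ_6 → (3, 3, 1, 5);  λ_7 → (3, 0, 5, 2);  λ_8 → (1, 6, 2, 3);  λ_9 → (3, 0, 5, 2);  λ_10 → (3, 3, 1, 5);  λ_11 → (1, 0, 7, 5)

Grouping the 11 weights by Ā_13-representative: 4 linkage classes.

[[1, 2, 7, 9], [3, 4, 5, 6, 10], [8], [11]]


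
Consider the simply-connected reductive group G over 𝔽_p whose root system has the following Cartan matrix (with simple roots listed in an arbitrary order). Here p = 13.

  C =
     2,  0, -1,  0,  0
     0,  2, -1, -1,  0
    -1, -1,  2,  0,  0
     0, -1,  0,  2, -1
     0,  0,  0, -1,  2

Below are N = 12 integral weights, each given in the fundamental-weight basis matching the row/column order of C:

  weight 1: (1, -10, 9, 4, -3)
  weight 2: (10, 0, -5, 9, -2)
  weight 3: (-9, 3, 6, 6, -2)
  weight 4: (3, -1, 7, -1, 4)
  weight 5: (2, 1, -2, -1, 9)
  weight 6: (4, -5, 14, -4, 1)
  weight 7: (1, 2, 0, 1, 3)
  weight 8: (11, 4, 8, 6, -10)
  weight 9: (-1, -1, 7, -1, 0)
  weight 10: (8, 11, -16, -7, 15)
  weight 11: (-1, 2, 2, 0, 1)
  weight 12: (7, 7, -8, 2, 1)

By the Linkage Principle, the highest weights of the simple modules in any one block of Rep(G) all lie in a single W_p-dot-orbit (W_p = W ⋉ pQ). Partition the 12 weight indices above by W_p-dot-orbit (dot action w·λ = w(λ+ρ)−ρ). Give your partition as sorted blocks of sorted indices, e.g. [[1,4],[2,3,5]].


Cartan matrix: type A_5 (|W|=720); un-permuting the 5 rows.

Each λ_j+ρ reduced to Ā_13; 5-tuples below use C's row order:

  1: (2, 3, 1, 2, 4)
  2: (2, 3, 1, 2, 4)
  3: (2, 3, 1, 2, 4)
  4: (0, 0, 8, 0, 1)
  5: (1, 1, 1, 0, 9)
  6: (2, 0, 6, 2, 1)
  7: (2, 3, 1, 2, 4)
  8: (0, 1, 7, 3, 1)
  9: (0, 0, 8, 0, 1)
  10: (0, 3, 3, 1, 2)
  11: (0, 3, 3, 1, 2)
  12: (0, 1, 7, 3, 1)

6 distinct reps among the 12 weights ⇒ 6 W_13-linkage classes:

[[1, 2, 3, 7], [4, 9], [5], [6], [8, 12], [10, 11]]


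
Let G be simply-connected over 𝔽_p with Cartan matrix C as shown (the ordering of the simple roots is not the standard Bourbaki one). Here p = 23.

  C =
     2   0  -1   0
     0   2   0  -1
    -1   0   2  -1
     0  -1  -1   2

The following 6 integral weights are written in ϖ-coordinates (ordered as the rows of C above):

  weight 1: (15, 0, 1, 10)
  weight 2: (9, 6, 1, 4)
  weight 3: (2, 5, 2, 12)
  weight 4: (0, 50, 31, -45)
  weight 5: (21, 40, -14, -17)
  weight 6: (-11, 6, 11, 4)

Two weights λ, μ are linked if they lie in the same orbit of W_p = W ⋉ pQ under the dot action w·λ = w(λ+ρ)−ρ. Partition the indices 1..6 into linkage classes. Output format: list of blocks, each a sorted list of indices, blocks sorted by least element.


Root system A_4: the 4×4 matrix C matches after relabeling.

Each λ_j+ρ reduced to Ā_23; 4-tuples below use C's row order:

  1: (9, 6, 2, 5) · 2: (9, 6, 2, 5) · 3: (1, 4, 3, 13) · 4: (9, 6, 2, 5) · 5: (9, 6, 2, 5) · 6: (9, 6, 2, 5)

Partition of {1..6} into 2 W_23-dot-orbits:

[[1, 2, 4, 5, 6], [3]]


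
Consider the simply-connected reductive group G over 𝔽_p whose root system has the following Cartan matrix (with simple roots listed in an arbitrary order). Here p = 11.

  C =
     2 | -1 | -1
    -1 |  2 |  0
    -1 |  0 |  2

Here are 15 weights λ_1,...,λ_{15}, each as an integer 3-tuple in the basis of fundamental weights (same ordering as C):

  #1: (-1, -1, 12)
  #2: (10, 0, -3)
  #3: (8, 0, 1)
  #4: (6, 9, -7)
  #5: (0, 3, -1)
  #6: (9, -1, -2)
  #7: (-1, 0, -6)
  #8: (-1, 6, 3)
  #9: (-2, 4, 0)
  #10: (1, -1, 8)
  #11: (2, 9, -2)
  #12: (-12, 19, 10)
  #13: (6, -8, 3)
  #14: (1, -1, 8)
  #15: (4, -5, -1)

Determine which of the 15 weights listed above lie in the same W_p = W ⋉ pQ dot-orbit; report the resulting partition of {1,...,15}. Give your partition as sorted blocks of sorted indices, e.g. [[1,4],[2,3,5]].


C ↔ A_3 under row/col permutation; |W(A_3)| = 24.

Alcove-folded reps (p=11, 15 weights, presented ϖ-order):

    1: (2, 0, 9)
    2: (9, 0, 1)
    3: (9, 0, 1)
    4: (1, 4, 0)
    5: (1, 4, 0)
    6: (9, 0, 1)
    7: (1, 4, 0)
    8: (0, 7, 4)
    9: (1, 4, 0)
    10: (2, 0, 9)
    11: (1, 8, 1)
    12: (2, 0, 9)
    13: (0, 7, 4)
    14: (2, 0, 9)
    15: (1, 4, 0)

The 15 indices split into 5 linkage classes (same alcove rep ⇔ same W_11-dot-orbit):

[[1, 10, 12, 14], [2, 3, 6], [4, 5, 7, 9, 15], [8, 13], [11]]


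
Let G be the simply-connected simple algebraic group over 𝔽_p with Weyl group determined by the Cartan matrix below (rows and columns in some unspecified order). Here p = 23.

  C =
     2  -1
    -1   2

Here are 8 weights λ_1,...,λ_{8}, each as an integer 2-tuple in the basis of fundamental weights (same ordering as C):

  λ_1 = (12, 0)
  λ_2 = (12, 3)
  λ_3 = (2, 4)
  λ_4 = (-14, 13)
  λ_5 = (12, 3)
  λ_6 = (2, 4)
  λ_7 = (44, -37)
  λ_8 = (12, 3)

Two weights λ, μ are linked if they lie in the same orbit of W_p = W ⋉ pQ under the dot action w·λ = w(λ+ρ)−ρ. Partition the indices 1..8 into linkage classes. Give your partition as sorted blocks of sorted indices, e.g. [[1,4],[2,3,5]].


Cartan matrix: type A_2 (|W|=6); un-permuting the 2 rows.

Folding the 8 weights λ_j+ρ into Ā_23 (reps in the given 2-coord order):

    1: (13, 1)
    2: (13, 4)
    3: (3, 5)
    4: (13, 1)
    5: (13, 4)
    6: (3, 5)
    7: (13, 1)
    8: (13, 4)

Grouping the 8 weights by Ā_23-representative: 3 linkage classes.

[[1, 4, 7], [2, 5, 8], [3, 6]]


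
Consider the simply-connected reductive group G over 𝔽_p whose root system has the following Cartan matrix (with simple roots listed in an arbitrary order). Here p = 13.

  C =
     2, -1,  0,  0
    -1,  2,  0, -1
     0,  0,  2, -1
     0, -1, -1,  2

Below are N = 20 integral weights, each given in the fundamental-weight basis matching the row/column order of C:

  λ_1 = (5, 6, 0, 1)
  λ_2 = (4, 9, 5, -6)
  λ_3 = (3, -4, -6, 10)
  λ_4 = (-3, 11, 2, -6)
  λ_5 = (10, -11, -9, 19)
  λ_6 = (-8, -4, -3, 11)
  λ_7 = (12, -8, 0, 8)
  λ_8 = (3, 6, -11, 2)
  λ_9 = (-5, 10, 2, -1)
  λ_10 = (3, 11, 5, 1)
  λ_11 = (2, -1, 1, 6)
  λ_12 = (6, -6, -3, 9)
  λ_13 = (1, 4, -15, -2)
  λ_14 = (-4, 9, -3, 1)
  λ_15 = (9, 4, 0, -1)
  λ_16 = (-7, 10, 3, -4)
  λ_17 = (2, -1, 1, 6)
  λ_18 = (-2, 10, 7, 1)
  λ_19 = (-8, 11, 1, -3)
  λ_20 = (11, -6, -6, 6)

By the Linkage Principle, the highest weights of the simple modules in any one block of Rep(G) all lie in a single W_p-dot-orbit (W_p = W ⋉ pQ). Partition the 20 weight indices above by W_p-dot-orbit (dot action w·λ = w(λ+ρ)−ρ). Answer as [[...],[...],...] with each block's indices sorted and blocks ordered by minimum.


Cartan matrix: type A_4 (|W|=120); un-permuting the 4 rows.

Alcove-folded reps (p=13, 20 weights, presented ϖ-order):

  λ_1 → (3, 7, 2, 0)
  λ_2 → (2, 5, 2, 3)
  λ_3 → (1, 3, 5, 3)
  λ_4 → (2, 5, 2, 3)
  λ_5 → (7, 3, 0, 2)
  λ_6 → (3, 7, 2, 0)
  λ_7 → (3, 7, 2, 0)
  λ_8 → (3, 0, 2, 7)
  λ_9 → (3, 7, 2, 0)
  λ_10 → (6, 2, 1, 3)
  λ_11 → (3, 0, 2, 7)
  λ_12 → (2, 5, 2, 3)
  λ_13 → (6, 2, 1, 3)
  λ_14 → (3, 7, 2, 0)
  λ_15 → (7, 3, 0, 2)
  λ_16 → (6, 2, 1, 3)
  λ_17 → (3, 0, 2, 7)
  λ_18 → (7, 3, 0, 2)
  λ_19 → (7, 3, 0, 2)
  λ_20 → (6, 2, 1, 3)

6 distinct reps among the 20 weights ⇒ 6 W_13-linkage classes:

[[1, 6, 7, 9, 14], [2, 4, 12], [3], [5, 15, 18, 19], [8, 11, 17], [10, 13, 16, 20]]


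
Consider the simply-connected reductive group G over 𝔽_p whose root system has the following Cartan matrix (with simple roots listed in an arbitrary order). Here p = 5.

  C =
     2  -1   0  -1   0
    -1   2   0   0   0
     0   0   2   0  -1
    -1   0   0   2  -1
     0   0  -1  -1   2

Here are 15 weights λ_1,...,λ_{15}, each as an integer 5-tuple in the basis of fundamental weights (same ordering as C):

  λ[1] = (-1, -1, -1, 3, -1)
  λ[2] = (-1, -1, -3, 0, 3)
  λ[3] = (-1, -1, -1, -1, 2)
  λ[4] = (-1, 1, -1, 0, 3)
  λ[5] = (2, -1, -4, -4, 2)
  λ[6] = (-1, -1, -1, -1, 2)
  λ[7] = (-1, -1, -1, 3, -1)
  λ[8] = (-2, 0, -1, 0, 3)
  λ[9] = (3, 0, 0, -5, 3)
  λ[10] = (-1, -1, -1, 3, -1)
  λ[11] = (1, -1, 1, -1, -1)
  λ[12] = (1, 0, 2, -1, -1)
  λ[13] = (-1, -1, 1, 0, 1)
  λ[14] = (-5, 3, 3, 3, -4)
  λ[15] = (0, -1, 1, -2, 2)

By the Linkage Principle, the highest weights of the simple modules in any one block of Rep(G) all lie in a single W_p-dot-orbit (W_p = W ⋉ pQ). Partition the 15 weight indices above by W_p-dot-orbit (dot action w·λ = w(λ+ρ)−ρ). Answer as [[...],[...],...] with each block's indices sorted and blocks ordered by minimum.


Type A_5, rank 5, |W|=720; reorder rows/cols to standard.

Alcove-folded reps (p=5, 15 weights, presented ϖ-order):

    [1] (0, 0, 0, 4, 0)
    [2] (0, 0, 2, 1, 2)
    [3] (0, 0, 0, 0, 3)
    [4] (0, 0, 2, 1, 2)
    [5] (0, 0, 0, 0, 3)
    [6] (0, 0, 0, 0, 3)
    [7] (0, 0, 0, 4, 0)
    [8] (1, 0, 0, 0, 4)
    [9] (0, 0, 0, 4, 0)
    [10] (0, 0, 0, 4, 0)
    [11] (2, 0, 2, 0, 0)
    [12] (2, 0, 2, 0, 0)
    [13] (0, 0, 2, 1, 2)
    [14] (1, 0, 1, 3, 0)
    [15] (0, 0, 2, 1, 2)

Partition of {1..15} into 6 W_5-dot-orbits:

[[1, 7, 9, 10], [2, 4, 13, 15], [3, 5, 6], [8], [11, 12], [14]]


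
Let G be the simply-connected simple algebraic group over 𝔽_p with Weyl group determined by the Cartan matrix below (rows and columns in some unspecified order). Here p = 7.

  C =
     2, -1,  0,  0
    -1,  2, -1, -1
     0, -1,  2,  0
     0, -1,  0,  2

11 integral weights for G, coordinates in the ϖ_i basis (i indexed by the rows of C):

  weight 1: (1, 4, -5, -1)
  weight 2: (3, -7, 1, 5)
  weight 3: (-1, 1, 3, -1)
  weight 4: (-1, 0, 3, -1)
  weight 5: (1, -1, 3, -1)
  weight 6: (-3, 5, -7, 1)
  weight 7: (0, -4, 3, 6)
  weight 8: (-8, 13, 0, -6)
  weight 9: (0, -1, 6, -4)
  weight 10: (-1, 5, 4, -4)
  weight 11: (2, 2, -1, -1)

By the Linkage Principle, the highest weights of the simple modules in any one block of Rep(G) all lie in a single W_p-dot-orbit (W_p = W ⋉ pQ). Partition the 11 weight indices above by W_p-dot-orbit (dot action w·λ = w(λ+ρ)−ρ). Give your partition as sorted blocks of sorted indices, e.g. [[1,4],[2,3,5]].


Root system D_4: the 4×4 matrix C matches after relabeling.

λ_j+ρ reflected into Ā_7 (⟨·,θ^∨⟩≤7); 4-tuples as given:

  1: (2, 0, 4, 0);  2: (2, 0, 4, 0);  3: (0, 1, 4, 0);  4: (0, 1, 4, 0);  5: (2, 0, 4, 0);  6: (0, 1, 4, 0);  7: (1, 1, 0, 3);  8: (2, 0, 4, 0);  9: (2, 0, 4, 0);  10: (3, 1, 0, 0);  11: (3, 1, 0, 0)

These 11 weights hit 4 W_7-dot-orbits; sizes (5, 3, 1, 2):

[[1, 2, 5, 8, 9], [3, 4, 6], [7], [10, 11]]


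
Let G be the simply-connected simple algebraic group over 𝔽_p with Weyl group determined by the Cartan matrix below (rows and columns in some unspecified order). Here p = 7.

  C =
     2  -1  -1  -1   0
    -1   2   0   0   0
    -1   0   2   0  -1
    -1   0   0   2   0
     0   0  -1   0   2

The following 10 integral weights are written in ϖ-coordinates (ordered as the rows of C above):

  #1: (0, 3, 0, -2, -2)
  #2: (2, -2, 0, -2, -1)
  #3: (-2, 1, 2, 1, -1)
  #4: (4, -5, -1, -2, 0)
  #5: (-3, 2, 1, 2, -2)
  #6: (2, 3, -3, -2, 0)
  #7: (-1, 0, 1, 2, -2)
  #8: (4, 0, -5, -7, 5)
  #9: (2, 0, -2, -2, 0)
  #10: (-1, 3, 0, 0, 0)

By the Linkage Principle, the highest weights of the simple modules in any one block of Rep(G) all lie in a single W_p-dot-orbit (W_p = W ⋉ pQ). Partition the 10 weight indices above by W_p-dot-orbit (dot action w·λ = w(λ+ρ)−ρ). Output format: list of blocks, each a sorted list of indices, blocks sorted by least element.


Dynkin diagram of C (from the 8 off-diagonal −1 entries): D_5.

Each λ_j+ρ reduced to Ā_7; 5-tuples below use C's row order:

    λ_1 → (0, 4, 0, 1, 1)
    λ_2 → (1, 1, 1, 1, 0)
    λ_3 → (1, 1, 1, 1, 0)
    λ_4 → (0, 4, 0, 1, 1)
    λ_5 → (1, 1, 1, 1, 0)
    λ_6 → (0, 4, 0, 1, 1)
    λ_7 → (0, 1, 1, 3, 1)
    λ_8 → (0, 4, 0, 1, 1)
    λ_9 → (1, 1, 1, 1, 0)
    λ_10 → (0, 4, 0, 1, 1)

The 10 indices split into 3 linkage classes (same alcove rep ⇔ same W_7-dot-orbit):

[[1, 4, 6, 8, 10], [2, 3, 5, 9], [7]]


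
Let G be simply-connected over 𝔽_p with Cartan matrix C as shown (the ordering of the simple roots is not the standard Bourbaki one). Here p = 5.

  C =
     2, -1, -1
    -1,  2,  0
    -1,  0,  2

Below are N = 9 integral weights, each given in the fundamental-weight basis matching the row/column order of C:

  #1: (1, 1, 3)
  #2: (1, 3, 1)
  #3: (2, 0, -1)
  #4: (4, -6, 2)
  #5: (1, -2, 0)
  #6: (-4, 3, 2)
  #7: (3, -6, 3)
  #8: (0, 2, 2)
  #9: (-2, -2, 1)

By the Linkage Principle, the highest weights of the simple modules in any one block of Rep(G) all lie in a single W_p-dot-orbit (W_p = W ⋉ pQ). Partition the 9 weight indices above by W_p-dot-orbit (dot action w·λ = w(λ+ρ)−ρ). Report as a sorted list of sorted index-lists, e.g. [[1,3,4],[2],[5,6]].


A_3 Cartan matrix, 3 simple roots permuted; ρ=(1,1,1).

W_5-reps of the 9 weights in Ā_5 (same 3-coord order as C):

  [1] (1, 1, 1)
  [2] (1, 1, 1)
  [3] (3, 1, 0)
  [4] (0, 2, 0)
  [5] (1, 1, 1)
  [6] (3, 1, 0)
  [7] (1, 1, 0)
  [8] (1, 1, 1)
  [9] (1, 1, 0)

These 9 weights hit 4 W_5-dot-orbits; sizes (4, 2, 1, 2):

[[1, 2, 5, 8], [3, 6], [4], [7, 9]]


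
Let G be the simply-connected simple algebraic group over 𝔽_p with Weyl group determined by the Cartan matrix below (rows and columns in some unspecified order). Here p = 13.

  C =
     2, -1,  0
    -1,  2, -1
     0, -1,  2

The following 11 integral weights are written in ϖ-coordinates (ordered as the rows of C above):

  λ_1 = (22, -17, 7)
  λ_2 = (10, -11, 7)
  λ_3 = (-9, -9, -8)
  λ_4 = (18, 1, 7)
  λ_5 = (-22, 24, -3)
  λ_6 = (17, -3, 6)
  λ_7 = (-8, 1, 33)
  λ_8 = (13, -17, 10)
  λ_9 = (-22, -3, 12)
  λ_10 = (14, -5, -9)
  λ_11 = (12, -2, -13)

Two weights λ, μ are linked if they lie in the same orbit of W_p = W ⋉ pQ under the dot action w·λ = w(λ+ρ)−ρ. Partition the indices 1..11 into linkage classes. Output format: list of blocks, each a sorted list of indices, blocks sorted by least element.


Dynkin diagram of C (from the 4 off-diagonal −1 entries): A_3.

λ_j+ρ reflected into Ā_13 (⟨·,θ^∨⟩≤13); 3-tuples as given:

  1: (3, 3, 2)
  2: (1, 8, 2)
  3: (3, 3, 2)
  4: (3, 3, 2)
  5: (1, 8, 2)
  6: (3, 3, 2)
  7: (3, 3, 2)
  8: (1, 8, 2)
  9: (8, 3, 0)
  10: (1, 8, 2)
  11: (0, 12, 1)

Linkage partition of the 11 weights (4 classes, p=13):

[[1, 3, 4, 6, 7], [2, 5, 8, 10], [9], [11]]


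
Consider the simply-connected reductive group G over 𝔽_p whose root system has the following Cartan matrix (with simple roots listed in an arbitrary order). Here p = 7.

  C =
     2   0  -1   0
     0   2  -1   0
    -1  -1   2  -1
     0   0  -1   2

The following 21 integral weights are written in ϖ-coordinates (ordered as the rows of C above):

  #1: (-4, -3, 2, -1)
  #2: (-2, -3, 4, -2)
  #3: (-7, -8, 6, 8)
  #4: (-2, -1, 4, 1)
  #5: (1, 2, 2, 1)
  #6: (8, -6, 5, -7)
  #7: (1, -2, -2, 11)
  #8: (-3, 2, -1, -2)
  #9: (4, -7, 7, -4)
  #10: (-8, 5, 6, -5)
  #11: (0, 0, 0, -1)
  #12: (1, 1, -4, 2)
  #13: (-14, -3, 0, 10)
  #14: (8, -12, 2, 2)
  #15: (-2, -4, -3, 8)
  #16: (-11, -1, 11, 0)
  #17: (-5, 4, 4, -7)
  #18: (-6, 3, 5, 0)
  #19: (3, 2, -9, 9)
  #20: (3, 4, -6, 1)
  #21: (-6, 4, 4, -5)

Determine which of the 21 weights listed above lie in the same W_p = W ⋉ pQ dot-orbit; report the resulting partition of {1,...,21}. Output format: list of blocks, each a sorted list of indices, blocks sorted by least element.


Dynkin diagram of C (from the 6 off-diagonal −1 entries): D_4.

W_7-reps of the 21 weights in Ā_7 (same 4-coord order as C):

  [1] (1, 0, 0, 2);  [2] (1, 2, 1, 1);  [3] (1, 0, 0, 2);  [4] (1, 0, 0, 2);  [5] (1, 0, 1, 1);  [6] (1, 1, 1, 0);  [7] (1, 0, 1, 1);  [8] (1, 0, 0, 2);  [9] (1, 0, 1, 3);  [10] (1, 0, 0, 2);  [11] (1, 1, 1, 0);  [12] (1, 1, 1, 0);  [13] (1, 0, 1, 1);  [14] (3, 1, 0, 1);  [15] (3, 1, 0, 1);  [16] (1, 1, 1, 0);  [17] (1, 0, 1, 1);  [18] (1, 0, 1, 3);  [19] (1, 2, 1, 1);  [20] (1, 0, 1, 3);  [21] (1, 1, 1, 0)

The 21 indices split into 6 linkage classes (same alcove rep ⇔ same W_7-dot-orbit):

[[1, 3, 4, 8, 10], [2, 19], [5, 7, 13, 17], [6, 11, 12, 16, 21], [9, 18, 20], [14, 15]]


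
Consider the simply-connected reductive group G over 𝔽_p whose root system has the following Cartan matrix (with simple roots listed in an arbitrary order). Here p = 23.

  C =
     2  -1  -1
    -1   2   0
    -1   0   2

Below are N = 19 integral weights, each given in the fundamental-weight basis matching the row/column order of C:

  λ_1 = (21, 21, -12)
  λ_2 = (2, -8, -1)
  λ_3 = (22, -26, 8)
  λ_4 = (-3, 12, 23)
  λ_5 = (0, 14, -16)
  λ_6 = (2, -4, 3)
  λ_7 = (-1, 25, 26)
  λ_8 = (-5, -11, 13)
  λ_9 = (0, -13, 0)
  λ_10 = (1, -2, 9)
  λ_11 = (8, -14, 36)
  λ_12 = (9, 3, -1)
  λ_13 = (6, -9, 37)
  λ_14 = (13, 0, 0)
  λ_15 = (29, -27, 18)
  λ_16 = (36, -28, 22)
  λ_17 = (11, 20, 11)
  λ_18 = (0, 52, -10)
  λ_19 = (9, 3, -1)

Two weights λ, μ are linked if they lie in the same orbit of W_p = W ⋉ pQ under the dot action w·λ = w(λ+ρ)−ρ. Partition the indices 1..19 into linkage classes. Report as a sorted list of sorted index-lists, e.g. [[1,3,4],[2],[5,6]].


C ↔ A_3 under row/col permutation; |W(A_3)| = 24.

Alcove-folded reps (p=23, 19 weights, presented ϖ-order):

  1: (1, 1, 10)
  2: (0, 3, 4)
  3: (0, 14, 2)
  4: (1, 1, 10)
  5: (14, 1, 1)
  6: (0, 3, 4)
  7: (0, 3, 4)
  8: (10, 4, 0)
  9: (1, 1, 10)
  10: (1, 1, 10)
  11: (10, 4, 0)
  12: (10, 4, 0)
  13: (14, 1, 1)
  14: (14, 1, 1)
  15: (0, 3, 4)
  16: (10, 4, 0)
  17: (1, 1, 10)
  18: (14, 1, 1)
  19: (10, 4, 0)

5 distinct reps among the 19 weights ⇒ 5 W_23-linkage classes:

[[1, 4, 9, 10, 17], [2, 6, 7, 15], [3], [5, 13, 14, 18], [8, 11, 12, 16, 19]]


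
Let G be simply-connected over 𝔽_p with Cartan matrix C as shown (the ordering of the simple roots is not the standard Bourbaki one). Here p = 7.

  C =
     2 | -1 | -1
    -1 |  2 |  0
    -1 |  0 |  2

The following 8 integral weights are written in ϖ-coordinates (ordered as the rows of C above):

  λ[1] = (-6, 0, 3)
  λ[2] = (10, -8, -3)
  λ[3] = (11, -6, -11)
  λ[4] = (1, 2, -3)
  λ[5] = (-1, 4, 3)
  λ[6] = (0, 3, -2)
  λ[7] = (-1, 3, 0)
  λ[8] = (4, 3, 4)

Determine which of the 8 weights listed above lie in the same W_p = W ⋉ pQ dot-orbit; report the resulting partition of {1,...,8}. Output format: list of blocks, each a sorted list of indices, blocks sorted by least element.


C ↔ A_3 under row/col permutation; |W(A_3)| = 24.

W_7-reps of the 8 weights in Ā_7 (same 3-coord order as C):

  λ_1 → (0, 4, 1);  λ_2 → (0, 3, 2);  λ_3 → (0, 3, 2);  λ_4 → (0, 3, 2);  λ_5 → (0, 3, 2);  λ_6 → (0, 4, 1);  λ_7 → (0, 4, 1);  λ_8 → (0, 3, 2)

These 8 weights hit 2 W_7-dot-orbits; sizes (3, 5):

[[1, 6, 7], [2, 3, 4, 5, 8]]


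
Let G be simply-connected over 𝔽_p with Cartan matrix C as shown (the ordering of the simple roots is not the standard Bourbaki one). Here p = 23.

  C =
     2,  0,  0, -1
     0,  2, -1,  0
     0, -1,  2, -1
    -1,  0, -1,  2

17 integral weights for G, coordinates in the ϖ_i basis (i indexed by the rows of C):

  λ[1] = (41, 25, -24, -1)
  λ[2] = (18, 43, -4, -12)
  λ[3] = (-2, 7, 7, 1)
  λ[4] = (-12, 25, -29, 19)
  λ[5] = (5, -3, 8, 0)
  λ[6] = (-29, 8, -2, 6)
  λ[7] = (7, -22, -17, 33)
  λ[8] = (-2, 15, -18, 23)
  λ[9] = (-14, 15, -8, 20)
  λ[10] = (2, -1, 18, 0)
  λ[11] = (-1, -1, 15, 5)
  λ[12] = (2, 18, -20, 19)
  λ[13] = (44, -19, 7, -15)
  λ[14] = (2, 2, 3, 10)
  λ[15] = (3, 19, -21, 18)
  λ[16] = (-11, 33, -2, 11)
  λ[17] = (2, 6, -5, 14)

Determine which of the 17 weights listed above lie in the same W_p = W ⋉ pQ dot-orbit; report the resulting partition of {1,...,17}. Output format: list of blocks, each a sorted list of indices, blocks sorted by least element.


Root system A_4: the 4×4 matrix C matches after relabeling.

Each λ_j+ρ reduced to Ā_23; 4-tuples below use C's row order:

    λ_1 → (3, 0, 19, 1)
    λ_2 → (3, 3, 4, 11)
    λ_3 → (1, 8, 8, 1)
    λ_4 → (3, 3, 4, 11)
    λ_5 → (6, 2, 7, 1)
    λ_6 → (1, 8, 8, 1)
    λ_7 → (3, 3, 4, 11)
    λ_8 → (0, 0, 16, 6)
    λ_9 → (6, 2, 7, 1)
    λ_10 → (3, 0, 19, 1)
    λ_11 → (0, 0, 16, 6)
    λ_12 → (3, 0, 19, 1)
    λ_13 → (1, 8, 8, 1)
    λ_14 → (3, 3, 4, 11)
    λ_15 → (3, 0, 19, 1)
    λ_16 → (1, 1, 10, 1)
    λ_17 → (3, 3, 4, 11)

Linkage partition of the 17 weights (6 classes, p=23):

[[1, 10, 12, 15], [2, 4, 7, 14, 17], [3, 6, 13], [5, 9], [8, 11], [16]]


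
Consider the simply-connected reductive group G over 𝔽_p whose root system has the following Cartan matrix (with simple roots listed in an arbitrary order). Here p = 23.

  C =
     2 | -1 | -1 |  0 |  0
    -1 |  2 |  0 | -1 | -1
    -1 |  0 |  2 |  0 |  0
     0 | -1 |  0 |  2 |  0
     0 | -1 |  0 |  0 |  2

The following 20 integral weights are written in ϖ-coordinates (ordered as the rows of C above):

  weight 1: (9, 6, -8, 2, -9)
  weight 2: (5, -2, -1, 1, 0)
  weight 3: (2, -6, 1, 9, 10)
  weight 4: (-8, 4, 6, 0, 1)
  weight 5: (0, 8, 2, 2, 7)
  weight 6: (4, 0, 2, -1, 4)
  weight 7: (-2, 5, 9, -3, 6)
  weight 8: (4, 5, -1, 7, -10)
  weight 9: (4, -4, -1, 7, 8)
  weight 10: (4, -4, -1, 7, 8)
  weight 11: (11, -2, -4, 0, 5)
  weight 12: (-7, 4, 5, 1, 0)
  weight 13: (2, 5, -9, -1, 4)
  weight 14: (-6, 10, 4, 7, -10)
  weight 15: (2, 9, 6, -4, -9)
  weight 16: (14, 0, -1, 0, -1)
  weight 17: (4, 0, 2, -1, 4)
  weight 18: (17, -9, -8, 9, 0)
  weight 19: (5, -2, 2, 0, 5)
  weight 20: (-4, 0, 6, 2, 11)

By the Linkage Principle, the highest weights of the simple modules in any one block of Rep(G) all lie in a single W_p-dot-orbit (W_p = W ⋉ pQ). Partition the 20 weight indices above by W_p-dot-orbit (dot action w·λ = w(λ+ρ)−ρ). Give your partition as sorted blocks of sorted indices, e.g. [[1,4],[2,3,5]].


C ↔ D_5 under row/col permutation; |W(D_5)| = 1920.

Ā_23 reps of the 20 weights (D_5, coords as presented):

  λ_1+ρ ↦ (2, 1, 7, 2, 7);  λ_2+ρ ↦ (5, 1, 0, 1, 0);  λ_3+ρ ↦ (2, 3, 0, 5, 6);  λ_4+ρ ↦ (5, 1, 0, 1, 0);  λ_5+ρ ↦ (2, 1, 7, 2, 7);  λ_6+ρ ↦ (5, 1, 3, 0, 5);  λ_7+ρ ↦ (2, 1, 7, 2, 7);  λ_8+ρ ↦ (2, 3, 0, 5, 6);  λ_9+ρ ↦ (2, 3, 0, 5, 6);  λ_10+ρ ↦ (2, 3, 0, 5, 6);  λ_11+ρ ↦ (5, 1, 3, 0, 5);  λ_12+ρ ↦ (5, 1, 0, 1, 0);  λ_13+ρ ↦ (5, 1, 3, 0, 5);  λ_14+ρ ↦ (2, 3, 0, 5, 6);  λ_15+ρ ↦ (2, 1, 7, 2, 7);  λ_16+ρ ↦ (5, 1, 0, 1, 0);  λ_17+ρ ↦ (5, 1, 3, 0, 5);  λ_18+ρ ↦ (2, 1, 7, 2, 7);  λ_19+ρ ↦ (5, 1, 3, 0, 5);  λ_20+ρ ↦ (1, 2, 4, 1, 10)

These 20 weights hit 5 W_23-dot-orbits; sizes (5, 4, 5, 5, 1):

[[1, 5, 7, 15, 18], [2, 4, 12, 16], [3, 8, 9, 10, 14], [6, 11, 13, 17, 19], [20]]


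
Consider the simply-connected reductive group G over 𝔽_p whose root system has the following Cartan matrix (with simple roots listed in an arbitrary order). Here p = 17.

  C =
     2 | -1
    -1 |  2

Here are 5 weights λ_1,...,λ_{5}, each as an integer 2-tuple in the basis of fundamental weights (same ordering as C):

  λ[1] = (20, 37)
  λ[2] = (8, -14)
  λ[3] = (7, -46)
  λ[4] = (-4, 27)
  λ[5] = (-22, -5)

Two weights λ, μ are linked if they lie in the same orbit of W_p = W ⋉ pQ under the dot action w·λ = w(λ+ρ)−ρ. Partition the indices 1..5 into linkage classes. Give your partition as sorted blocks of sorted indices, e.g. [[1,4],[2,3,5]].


C ↔ A_2 under row/col permutation; |W(A_2)| = 6.

Ā_17 reps of the 5 weights (A_2, coords as presented):

  [1] (4, 9)
  [2] (4, 9)
  [3] (8, 6)
  [4] (8, 6)
  [5] (4, 9)

The 5 indices split into 2 linkage classes (same alcove rep ⇔ same W_17-dot-orbit):

[[1, 2, 5], [3, 4]]


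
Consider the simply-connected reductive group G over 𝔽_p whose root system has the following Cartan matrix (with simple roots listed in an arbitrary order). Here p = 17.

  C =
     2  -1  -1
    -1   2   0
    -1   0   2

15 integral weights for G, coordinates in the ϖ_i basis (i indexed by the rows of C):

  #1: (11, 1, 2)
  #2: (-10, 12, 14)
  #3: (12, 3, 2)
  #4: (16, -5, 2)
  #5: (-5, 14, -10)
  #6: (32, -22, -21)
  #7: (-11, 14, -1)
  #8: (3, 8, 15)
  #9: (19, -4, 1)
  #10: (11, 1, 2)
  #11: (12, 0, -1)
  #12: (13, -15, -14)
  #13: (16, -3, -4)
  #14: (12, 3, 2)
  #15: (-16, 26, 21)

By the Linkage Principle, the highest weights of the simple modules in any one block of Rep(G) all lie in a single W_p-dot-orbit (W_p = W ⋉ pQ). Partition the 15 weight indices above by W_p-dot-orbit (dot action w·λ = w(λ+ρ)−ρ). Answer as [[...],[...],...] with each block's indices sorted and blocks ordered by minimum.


C ↔ A_3 under row/col permutation; |W(A_3)| = 24.

W_17-reps of the 15 weights in Ā_17 (same 3-coord order as C):

    1: (12, 2, 3)
    2: (9, 2, 4)
    3: (13, 1, 0)
    4: (13, 1, 0)
    5: (9, 2, 4)
    6: (1, 3, 4)
    7: (0, 5, 10)
    8: (1, 3, 4)
    9: (12, 2, 3)
    10: (12, 2, 3)
    11: (13, 1, 0)
    12: (13, 1, 0)
    13: (12, 2, 3)
    14: (13, 1, 0)
    15: (0, 5, 10)

5 distinct reps among the 15 weights ⇒ 5 W_17-linkage classes:

[[1, 9, 10, 13], [2, 5], [3, 4, 11, 12, 14], [6, 8], [7, 15]]
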